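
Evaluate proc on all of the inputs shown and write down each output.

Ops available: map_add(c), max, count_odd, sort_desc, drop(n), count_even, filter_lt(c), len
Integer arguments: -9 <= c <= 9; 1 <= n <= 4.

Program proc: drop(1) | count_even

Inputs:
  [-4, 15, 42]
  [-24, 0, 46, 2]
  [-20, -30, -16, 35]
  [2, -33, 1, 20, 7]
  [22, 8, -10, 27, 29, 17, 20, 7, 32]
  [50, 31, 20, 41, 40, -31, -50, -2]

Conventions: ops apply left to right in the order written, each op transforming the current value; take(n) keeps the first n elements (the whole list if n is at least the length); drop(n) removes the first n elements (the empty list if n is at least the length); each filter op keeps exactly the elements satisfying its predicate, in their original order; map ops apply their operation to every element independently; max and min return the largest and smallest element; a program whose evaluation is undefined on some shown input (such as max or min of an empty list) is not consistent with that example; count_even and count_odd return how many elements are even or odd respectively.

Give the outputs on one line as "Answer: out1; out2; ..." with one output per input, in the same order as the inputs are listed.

Execution, op by op:
  [-4, 15, 42] -> [15, 42] -> 1
  [-24, 0, 46, 2] -> [0, 46, 2] -> 3
  [-20, -30, -16, 35] -> [-30, -16, 35] -> 2
  [2, -33, 1, 20, 7] -> [-33, 1, 20, 7] -> 1
  [22, 8, -10, 27, 29, 17, 20, 7, 32] -> [8, -10, 27, 29, 17, 20, 7, 32] -> 4
  [50, 31, 20, 41, 40, -31, -50, -2] -> [31, 20, 41, 40, -31, -50, -2] -> 4

1; 3; 2; 1; 4; 4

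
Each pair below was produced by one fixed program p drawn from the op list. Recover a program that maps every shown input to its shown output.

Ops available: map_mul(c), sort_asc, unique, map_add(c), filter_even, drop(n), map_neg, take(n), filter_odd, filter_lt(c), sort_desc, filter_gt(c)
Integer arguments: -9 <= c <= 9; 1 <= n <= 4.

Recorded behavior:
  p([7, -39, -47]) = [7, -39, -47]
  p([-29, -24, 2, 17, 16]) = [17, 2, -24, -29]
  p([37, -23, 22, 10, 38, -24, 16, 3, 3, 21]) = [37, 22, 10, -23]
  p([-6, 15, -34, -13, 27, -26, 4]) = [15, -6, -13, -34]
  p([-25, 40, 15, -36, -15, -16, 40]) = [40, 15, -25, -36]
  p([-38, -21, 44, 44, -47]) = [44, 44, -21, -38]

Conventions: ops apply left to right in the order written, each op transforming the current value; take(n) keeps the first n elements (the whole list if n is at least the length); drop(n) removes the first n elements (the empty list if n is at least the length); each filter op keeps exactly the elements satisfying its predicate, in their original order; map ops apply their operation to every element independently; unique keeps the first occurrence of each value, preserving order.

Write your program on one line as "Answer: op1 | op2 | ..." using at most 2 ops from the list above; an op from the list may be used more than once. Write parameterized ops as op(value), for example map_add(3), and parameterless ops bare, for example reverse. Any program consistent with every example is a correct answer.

take(4) | sort_desc

Check, running the answer program on each example:
  [7, -39, -47] -> [7, -39, -47] -> [7, -39, -47]
  [-29, -24, 2, 17, 16] -> [-29, -24, 2, 17] -> [17, 2, -24, -29]
  [37, -23, 22, 10, 38, -24, 16, 3, 3, 21] -> [37, -23, 22, 10] -> [37, 22, 10, -23]
  [-6, 15, -34, -13, 27, -26, 4] -> [-6, 15, -34, -13] -> [15, -6, -13, -34]
  [-25, 40, 15, -36, -15, -16, 40] -> [-25, 40, 15, -36] -> [40, 15, -25, -36]
  [-38, -21, 44, 44, -47] -> [-38, -21, 44, 44] -> [44, 44, -21, -38]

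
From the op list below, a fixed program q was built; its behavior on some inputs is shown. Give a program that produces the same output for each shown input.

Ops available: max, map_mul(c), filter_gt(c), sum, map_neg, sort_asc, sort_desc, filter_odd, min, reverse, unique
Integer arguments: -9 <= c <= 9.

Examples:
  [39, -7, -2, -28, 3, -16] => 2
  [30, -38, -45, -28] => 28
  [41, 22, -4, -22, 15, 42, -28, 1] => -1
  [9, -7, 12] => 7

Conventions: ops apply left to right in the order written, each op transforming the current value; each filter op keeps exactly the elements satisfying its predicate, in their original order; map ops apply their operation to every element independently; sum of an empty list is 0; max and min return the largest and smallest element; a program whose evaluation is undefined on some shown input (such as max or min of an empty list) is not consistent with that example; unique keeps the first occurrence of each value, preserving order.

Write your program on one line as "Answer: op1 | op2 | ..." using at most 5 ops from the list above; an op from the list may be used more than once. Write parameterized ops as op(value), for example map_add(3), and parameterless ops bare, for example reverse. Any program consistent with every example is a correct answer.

map_neg | filter_gt(-2) | reverse | min

Check, running the answer program on each example:
  [39, -7, -2, -28, 3, -16] -> [-39, 7, 2, 28, -3, 16] -> [7, 2, 28, 16] -> [16, 28, 2, 7] -> 2
  [30, -38, -45, -28] -> [-30, 38, 45, 28] -> [38, 45, 28] -> [28, 45, 38] -> 28
  [41, 22, -4, -22, 15, 42, -28, 1] -> [-41, -22, 4, 22, -15, -42, 28, -1] -> [4, 22, 28, -1] -> [-1, 28, 22, 4] -> -1
  [9, -7, 12] -> [-9, 7, -12] -> [7] -> [7] -> 7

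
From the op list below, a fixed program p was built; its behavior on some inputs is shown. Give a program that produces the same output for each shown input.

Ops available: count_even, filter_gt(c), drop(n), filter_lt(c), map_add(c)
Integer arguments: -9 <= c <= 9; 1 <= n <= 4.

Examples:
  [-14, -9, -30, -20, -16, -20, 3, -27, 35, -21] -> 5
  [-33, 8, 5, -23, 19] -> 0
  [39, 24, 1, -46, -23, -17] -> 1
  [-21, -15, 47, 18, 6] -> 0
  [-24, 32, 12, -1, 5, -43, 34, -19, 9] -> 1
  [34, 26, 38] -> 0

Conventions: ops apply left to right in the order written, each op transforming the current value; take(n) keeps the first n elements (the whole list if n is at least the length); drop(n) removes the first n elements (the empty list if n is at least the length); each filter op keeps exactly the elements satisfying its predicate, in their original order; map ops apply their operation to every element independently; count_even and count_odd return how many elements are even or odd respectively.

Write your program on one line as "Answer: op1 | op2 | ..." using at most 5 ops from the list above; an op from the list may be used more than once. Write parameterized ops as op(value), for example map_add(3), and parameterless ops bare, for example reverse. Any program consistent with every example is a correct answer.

map_add(7) | filter_lt(0) | map_add(7) | count_even

Check, running the answer program on each example:
  [-14, -9, -30, -20, -16, -20, 3, -27, 35, -21] -> [-7, -2, -23, -13, -9, -13, 10, -20, 42, -14] -> [-7, -2, -23, -13, -9, -13, -20, -14] -> [0, 5, -16, -6, -2, -6, -13, -7] -> 5
  [-33, 8, 5, -23, 19] -> [-26, 15, 12, -16, 26] -> [-26, -16] -> [-19, -9] -> 0
  [39, 24, 1, -46, -23, -17] -> [46, 31, 8, -39, -16, -10] -> [-39, -16, -10] -> [-32, -9, -3] -> 1
  [-21, -15, 47, 18, 6] -> [-14, -8, 54, 25, 13] -> [-14, -8] -> [-7, -1] -> 0
  [-24, 32, 12, -1, 5, -43, 34, -19, 9] -> [-17, 39, 19, 6, 12, -36, 41, -12, 16] -> [-17, -36, -12] -> [-10, -29, -5] -> 1
  [34, 26, 38] -> [41, 33, 45] -> [] -> [] -> 0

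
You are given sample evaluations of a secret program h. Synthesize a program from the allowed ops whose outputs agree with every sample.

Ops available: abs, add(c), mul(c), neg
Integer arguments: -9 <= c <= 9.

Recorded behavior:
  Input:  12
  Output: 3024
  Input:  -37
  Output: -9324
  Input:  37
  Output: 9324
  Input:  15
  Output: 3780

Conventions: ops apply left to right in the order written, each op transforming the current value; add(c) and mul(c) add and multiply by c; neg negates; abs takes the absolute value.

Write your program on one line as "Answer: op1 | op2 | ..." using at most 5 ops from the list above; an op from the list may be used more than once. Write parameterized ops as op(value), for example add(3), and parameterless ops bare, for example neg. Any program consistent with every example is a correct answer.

mul(9) | mul(-4) | neg | mul(7)

Check, running the answer program on each example:
  12 -> 108 -> -432 -> 432 -> 3024
  -37 -> -333 -> 1332 -> -1332 -> -9324
  37 -> 333 -> -1332 -> 1332 -> 9324
  15 -> 135 -> -540 -> 540 -> 3780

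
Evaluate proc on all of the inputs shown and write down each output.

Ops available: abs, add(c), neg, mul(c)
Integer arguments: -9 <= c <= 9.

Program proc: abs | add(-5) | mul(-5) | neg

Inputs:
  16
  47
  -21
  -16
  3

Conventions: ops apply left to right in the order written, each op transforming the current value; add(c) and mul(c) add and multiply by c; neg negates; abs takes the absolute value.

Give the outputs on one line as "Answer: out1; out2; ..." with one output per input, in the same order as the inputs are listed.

55; 210; 80; 55; -10

Execution, op by op:
  16 -> 16 -> 11 -> -55 -> 55
  47 -> 47 -> 42 -> -210 -> 210
  -21 -> 21 -> 16 -> -80 -> 80
  -16 -> 16 -> 11 -> -55 -> 55
  3 -> 3 -> -2 -> 10 -> -10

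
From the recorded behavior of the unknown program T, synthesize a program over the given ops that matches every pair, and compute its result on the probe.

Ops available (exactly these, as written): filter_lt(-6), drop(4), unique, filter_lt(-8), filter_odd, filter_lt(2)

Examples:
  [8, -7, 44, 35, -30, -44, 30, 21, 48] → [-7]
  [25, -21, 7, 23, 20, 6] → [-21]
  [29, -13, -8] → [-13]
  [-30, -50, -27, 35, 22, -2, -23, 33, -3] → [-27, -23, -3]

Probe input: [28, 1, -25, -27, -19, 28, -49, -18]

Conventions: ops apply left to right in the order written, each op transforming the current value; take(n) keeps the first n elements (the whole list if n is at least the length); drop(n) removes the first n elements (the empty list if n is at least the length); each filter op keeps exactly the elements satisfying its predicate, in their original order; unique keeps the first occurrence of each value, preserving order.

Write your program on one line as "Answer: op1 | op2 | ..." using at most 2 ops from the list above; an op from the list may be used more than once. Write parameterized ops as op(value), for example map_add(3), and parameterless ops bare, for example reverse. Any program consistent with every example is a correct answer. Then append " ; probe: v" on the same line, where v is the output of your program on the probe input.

filter_odd | filter_lt(2) ; probe: [1, -25, -27, -19, -49]

Check, running the answer program on each example:
  [8, -7, 44, 35, -30, -44, 30, 21, 48] -> [-7, 35, 21] -> [-7]
  [25, -21, 7, 23, 20, 6] -> [25, -21, 7, 23] -> [-21]
  [29, -13, -8] -> [29, -13] -> [-13]
  [-30, -50, -27, 35, 22, -2, -23, 33, -3] -> [-27, 35, -23, 33, -3] -> [-27, -23, -3]
  probe: [28, 1, -25, -27, -19, 28, -49, -18] -> [1, -25, -27, -19, -49] -> [1, -25, -27, -19, -49]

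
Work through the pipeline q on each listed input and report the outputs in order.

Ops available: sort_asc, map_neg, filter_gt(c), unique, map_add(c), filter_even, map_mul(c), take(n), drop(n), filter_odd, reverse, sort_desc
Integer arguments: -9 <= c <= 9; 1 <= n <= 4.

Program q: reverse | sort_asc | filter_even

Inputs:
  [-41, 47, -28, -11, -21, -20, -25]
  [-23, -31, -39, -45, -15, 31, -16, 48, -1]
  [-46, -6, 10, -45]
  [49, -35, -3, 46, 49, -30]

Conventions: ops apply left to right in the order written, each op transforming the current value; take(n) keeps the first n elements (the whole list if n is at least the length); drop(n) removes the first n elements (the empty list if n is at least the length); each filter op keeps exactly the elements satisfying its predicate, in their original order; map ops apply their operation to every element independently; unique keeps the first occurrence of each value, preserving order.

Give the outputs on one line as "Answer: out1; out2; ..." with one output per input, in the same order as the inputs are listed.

[-28, -20]; [-16, 48]; [-46, -6, 10]; [-30, 46]

Execution, op by op:
  [-41, 47, -28, -11, -21, -20, -25] -> [-25, -20, -21, -11, -28, 47, -41] -> [-41, -28, -25, -21, -20, -11, 47] -> [-28, -20]
  [-23, -31, -39, -45, -15, 31, -16, 48, -1] -> [-1, 48, -16, 31, -15, -45, -39, -31, -23] -> [-45, -39, -31, -23, -16, -15, -1, 31, 48] -> [-16, 48]
  [-46, -6, 10, -45] -> [-45, 10, -6, -46] -> [-46, -45, -6, 10] -> [-46, -6, 10]
  [49, -35, -3, 46, 49, -30] -> [-30, 49, 46, -3, -35, 49] -> [-35, -30, -3, 46, 49, 49] -> [-30, 46]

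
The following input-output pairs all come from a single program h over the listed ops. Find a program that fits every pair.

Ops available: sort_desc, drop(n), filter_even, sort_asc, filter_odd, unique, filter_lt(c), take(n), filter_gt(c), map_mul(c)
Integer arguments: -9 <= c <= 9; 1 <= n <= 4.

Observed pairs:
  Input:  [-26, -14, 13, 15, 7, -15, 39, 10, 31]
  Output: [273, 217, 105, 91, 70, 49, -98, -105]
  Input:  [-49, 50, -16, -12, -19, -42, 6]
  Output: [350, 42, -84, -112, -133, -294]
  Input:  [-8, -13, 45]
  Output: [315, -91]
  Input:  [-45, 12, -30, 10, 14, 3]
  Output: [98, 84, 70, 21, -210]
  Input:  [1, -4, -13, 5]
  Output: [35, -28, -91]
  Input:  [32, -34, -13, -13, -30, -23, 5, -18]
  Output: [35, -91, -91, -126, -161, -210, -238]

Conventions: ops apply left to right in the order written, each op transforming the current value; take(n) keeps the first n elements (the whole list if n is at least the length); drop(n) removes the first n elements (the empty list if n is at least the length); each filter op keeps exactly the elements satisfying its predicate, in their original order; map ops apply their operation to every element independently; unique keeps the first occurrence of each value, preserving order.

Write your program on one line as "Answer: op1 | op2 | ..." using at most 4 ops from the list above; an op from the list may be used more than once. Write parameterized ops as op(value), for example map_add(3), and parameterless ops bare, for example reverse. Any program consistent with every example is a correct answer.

drop(1) | sort_desc | map_mul(7)

Check, running the answer program on each example:
  [-26, -14, 13, 15, 7, -15, 39, 10, 31] -> [-14, 13, 15, 7, -15, 39, 10, 31] -> [39, 31, 15, 13, 10, 7, -14, -15] -> [273, 217, 105, 91, 70, 49, -98, -105]
  [-49, 50, -16, -12, -19, -42, 6] -> [50, -16, -12, -19, -42, 6] -> [50, 6, -12, -16, -19, -42] -> [350, 42, -84, -112, -133, -294]
  [-8, -13, 45] -> [-13, 45] -> [45, -13] -> [315, -91]
  [-45, 12, -30, 10, 14, 3] -> [12, -30, 10, 14, 3] -> [14, 12, 10, 3, -30] -> [98, 84, 70, 21, -210]
  [1, -4, -13, 5] -> [-4, -13, 5] -> [5, -4, -13] -> [35, -28, -91]
  [32, -34, -13, -13, -30, -23, 5, -18] -> [-34, -13, -13, -30, -23, 5, -18] -> [5, -13, -13, -18, -23, -30, -34] -> [35, -91, -91, -126, -161, -210, -238]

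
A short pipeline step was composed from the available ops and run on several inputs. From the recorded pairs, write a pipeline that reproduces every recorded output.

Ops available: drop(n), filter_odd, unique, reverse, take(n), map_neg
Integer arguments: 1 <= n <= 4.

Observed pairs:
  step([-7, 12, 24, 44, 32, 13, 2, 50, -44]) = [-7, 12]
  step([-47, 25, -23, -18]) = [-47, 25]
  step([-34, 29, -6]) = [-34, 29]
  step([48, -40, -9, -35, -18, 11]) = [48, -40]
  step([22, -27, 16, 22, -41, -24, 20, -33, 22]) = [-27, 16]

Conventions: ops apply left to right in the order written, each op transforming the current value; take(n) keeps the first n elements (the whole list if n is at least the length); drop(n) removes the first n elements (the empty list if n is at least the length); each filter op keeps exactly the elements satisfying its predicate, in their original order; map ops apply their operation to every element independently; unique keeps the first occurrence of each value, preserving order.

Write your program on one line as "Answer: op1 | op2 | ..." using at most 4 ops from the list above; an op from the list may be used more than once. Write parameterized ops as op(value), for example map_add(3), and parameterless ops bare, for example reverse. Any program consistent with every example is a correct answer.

reverse | unique | reverse | take(2)

Check, running the answer program on each example:
  [-7, 12, 24, 44, 32, 13, 2, 50, -44] -> [-44, 50, 2, 13, 32, 44, 24, 12, -7] -> [-44, 50, 2, 13, 32, 44, 24, 12, -7] -> [-7, 12, 24, 44, 32, 13, 2, 50, -44] -> [-7, 12]
  [-47, 25, -23, -18] -> [-18, -23, 25, -47] -> [-18, -23, 25, -47] -> [-47, 25, -23, -18] -> [-47, 25]
  [-34, 29, -6] -> [-6, 29, -34] -> [-6, 29, -34] -> [-34, 29, -6] -> [-34, 29]
  [48, -40, -9, -35, -18, 11] -> [11, -18, -35, -9, -40, 48] -> [11, -18, -35, -9, -40, 48] -> [48, -40, -9, -35, -18, 11] -> [48, -40]
  [22, -27, 16, 22, -41, -24, 20, -33, 22] -> [22, -33, 20, -24, -41, 22, 16, -27, 22] -> [22, -33, 20, -24, -41, 16, -27] -> [-27, 16, -41, -24, 20, -33, 22] -> [-27, 16]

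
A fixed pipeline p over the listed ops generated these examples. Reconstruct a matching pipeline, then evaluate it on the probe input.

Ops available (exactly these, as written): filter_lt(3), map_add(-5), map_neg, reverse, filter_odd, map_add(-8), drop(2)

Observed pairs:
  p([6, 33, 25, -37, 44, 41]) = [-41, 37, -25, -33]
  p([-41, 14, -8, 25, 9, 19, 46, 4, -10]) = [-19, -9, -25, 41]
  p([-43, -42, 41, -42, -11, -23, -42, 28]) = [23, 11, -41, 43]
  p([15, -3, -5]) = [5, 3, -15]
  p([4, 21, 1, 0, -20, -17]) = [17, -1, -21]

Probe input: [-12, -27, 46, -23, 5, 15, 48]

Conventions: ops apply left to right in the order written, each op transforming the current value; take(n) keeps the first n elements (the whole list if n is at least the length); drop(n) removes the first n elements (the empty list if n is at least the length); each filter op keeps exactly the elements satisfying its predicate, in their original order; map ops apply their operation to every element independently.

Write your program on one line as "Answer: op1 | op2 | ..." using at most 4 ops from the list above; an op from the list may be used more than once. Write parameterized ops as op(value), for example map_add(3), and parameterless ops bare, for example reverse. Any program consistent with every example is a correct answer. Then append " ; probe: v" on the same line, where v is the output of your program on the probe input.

reverse | map_neg | filter_odd ; probe: [-15, -5, 23, 27]

Check, running the answer program on each example:
  [6, 33, 25, -37, 44, 41] -> [41, 44, -37, 25, 33, 6] -> [-41, -44, 37, -25, -33, -6] -> [-41, 37, -25, -33]
  [-41, 14, -8, 25, 9, 19, 46, 4, -10] -> [-10, 4, 46, 19, 9, 25, -8, 14, -41] -> [10, -4, -46, -19, -9, -25, 8, -14, 41] -> [-19, -9, -25, 41]
  [-43, -42, 41, -42, -11, -23, -42, 28] -> [28, -42, -23, -11, -42, 41, -42, -43] -> [-28, 42, 23, 11, 42, -41, 42, 43] -> [23, 11, -41, 43]
  [15, -3, -5] -> [-5, -3, 15] -> [5, 3, -15] -> [5, 3, -15]
  [4, 21, 1, 0, -20, -17] -> [-17, -20, 0, 1, 21, 4] -> [17, 20, 0, -1, -21, -4] -> [17, -1, -21]
  probe: [-12, -27, 46, -23, 5, 15, 48] -> [48, 15, 5, -23, 46, -27, -12] -> [-48, -15, -5, 23, -46, 27, 12] -> [-15, -5, 23, 27]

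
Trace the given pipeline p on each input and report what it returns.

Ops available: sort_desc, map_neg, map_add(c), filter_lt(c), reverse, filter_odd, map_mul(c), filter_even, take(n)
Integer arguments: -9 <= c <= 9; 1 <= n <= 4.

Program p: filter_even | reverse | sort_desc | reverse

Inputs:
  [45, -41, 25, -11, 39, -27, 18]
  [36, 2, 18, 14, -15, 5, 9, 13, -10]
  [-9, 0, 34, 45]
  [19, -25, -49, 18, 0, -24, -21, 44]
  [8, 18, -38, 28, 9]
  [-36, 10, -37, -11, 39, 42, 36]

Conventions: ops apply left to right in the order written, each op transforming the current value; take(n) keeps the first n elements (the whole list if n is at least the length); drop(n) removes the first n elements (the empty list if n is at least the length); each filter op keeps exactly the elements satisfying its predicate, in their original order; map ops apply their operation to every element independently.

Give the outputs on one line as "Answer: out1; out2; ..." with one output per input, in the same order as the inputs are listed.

Execution, op by op:
  [45, -41, 25, -11, 39, -27, 18] -> [18] -> [18] -> [18] -> [18]
  [36, 2, 18, 14, -15, 5, 9, 13, -10] -> [36, 2, 18, 14, -10] -> [-10, 14, 18, 2, 36] -> [36, 18, 14, 2, -10] -> [-10, 2, 14, 18, 36]
  [-9, 0, 34, 45] -> [0, 34] -> [34, 0] -> [34, 0] -> [0, 34]
  [19, -25, -49, 18, 0, -24, -21, 44] -> [18, 0, -24, 44] -> [44, -24, 0, 18] -> [44, 18, 0, -24] -> [-24, 0, 18, 44]
  [8, 18, -38, 28, 9] -> [8, 18, -38, 28] -> [28, -38, 18, 8] -> [28, 18, 8, -38] -> [-38, 8, 18, 28]
  [-36, 10, -37, -11, 39, 42, 36] -> [-36, 10, 42, 36] -> [36, 42, 10, -36] -> [42, 36, 10, -36] -> [-36, 10, 36, 42]

[18]; [-10, 2, 14, 18, 36]; [0, 34]; [-24, 0, 18, 44]; [-38, 8, 18, 28]; [-36, 10, 36, 42]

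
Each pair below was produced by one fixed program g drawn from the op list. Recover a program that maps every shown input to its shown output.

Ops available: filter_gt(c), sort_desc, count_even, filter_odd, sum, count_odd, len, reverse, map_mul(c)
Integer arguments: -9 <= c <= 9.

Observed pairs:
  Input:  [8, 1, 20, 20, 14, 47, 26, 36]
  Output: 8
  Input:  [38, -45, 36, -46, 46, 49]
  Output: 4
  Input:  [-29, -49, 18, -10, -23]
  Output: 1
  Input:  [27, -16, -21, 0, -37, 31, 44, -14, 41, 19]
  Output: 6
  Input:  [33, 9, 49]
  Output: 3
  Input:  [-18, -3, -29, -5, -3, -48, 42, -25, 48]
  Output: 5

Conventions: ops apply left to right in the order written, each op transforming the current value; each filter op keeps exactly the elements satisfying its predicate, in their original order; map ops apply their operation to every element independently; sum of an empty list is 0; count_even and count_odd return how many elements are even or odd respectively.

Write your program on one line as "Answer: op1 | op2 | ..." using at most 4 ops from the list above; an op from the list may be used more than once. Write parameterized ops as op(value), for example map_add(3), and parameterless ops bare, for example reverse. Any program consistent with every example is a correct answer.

filter_gt(-9) | map_mul(3) | len

Check, running the answer program on each example:
  [8, 1, 20, 20, 14, 47, 26, 36] -> [8, 1, 20, 20, 14, 47, 26, 36] -> [24, 3, 60, 60, 42, 141, 78, 108] -> 8
  [38, -45, 36, -46, 46, 49] -> [38, 36, 46, 49] -> [114, 108, 138, 147] -> 4
  [-29, -49, 18, -10, -23] -> [18] -> [54] -> 1
  [27, -16, -21, 0, -37, 31, 44, -14, 41, 19] -> [27, 0, 31, 44, 41, 19] -> [81, 0, 93, 132, 123, 57] -> 6
  [33, 9, 49] -> [33, 9, 49] -> [99, 27, 147] -> 3
  [-18, -3, -29, -5, -3, -48, 42, -25, 48] -> [-3, -5, -3, 42, 48] -> [-9, -15, -9, 126, 144] -> 5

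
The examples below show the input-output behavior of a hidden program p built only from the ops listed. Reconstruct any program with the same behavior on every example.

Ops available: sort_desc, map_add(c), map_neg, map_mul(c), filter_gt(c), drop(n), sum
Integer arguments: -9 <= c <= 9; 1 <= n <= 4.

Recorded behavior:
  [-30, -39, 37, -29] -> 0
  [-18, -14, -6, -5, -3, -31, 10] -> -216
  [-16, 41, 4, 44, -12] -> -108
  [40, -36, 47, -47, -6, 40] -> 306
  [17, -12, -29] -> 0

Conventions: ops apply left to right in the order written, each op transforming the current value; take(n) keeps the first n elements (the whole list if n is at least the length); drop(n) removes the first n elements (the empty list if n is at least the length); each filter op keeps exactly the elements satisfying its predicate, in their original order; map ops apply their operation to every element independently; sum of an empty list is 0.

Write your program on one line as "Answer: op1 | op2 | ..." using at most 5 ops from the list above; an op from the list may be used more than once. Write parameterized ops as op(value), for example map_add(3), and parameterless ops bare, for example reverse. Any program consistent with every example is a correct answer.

map_neg | map_mul(-9) | drop(4) | sum

Check, running the answer program on each example:
  [-30, -39, 37, -29] -> [30, 39, -37, 29] -> [-270, -351, 333, -261] -> [] -> 0
  [-18, -14, -6, -5, -3, -31, 10] -> [18, 14, 6, 5, 3, 31, -10] -> [-162, -126, -54, -45, -27, -279, 90] -> [-27, -279, 90] -> -216
  [-16, 41, 4, 44, -12] -> [16, -41, -4, -44, 12] -> [-144, 369, 36, 396, -108] -> [-108] -> -108
  [40, -36, 47, -47, -6, 40] -> [-40, 36, -47, 47, 6, -40] -> [360, -324, 423, -423, -54, 360] -> [-54, 360] -> 306
  [17, -12, -29] -> [-17, 12, 29] -> [153, -108, -261] -> [] -> 0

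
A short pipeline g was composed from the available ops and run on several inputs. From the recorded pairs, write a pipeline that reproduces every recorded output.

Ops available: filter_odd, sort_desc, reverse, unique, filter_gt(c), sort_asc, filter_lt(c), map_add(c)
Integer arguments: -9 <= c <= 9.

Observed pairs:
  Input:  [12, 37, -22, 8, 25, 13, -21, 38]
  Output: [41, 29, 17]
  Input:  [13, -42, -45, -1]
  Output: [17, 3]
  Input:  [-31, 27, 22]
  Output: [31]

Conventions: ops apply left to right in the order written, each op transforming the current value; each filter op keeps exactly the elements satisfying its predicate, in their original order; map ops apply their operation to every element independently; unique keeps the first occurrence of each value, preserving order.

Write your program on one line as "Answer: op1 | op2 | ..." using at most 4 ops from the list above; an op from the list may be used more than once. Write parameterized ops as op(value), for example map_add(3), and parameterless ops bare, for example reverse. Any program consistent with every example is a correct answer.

map_add(4) | filter_odd | filter_gt(1)

Check, running the answer program on each example:
  [12, 37, -22, 8, 25, 13, -21, 38] -> [16, 41, -18, 12, 29, 17, -17, 42] -> [41, 29, 17, -17] -> [41, 29, 17]
  [13, -42, -45, -1] -> [17, -38, -41, 3] -> [17, -41, 3] -> [17, 3]
  [-31, 27, 22] -> [-27, 31, 26] -> [-27, 31] -> [31]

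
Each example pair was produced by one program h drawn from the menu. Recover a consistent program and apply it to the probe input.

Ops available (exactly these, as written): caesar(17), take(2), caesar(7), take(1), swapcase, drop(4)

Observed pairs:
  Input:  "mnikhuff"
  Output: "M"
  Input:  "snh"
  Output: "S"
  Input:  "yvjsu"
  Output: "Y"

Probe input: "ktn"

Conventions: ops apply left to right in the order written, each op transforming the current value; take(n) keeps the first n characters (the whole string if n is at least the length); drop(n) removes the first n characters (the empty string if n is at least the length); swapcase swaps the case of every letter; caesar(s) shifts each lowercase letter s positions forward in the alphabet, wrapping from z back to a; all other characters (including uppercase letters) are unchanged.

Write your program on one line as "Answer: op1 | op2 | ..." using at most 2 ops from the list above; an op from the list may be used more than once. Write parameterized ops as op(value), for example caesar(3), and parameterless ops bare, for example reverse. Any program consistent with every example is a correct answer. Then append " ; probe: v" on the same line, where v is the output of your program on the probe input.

take(1) | swapcase ; probe: "K"

Check, running the answer program on each example:
  "mnikhuff" -> "m" -> "M"
  "snh" -> "s" -> "S"
  "yvjsu" -> "y" -> "Y"
  probe: "ktn" -> "k" -> "K"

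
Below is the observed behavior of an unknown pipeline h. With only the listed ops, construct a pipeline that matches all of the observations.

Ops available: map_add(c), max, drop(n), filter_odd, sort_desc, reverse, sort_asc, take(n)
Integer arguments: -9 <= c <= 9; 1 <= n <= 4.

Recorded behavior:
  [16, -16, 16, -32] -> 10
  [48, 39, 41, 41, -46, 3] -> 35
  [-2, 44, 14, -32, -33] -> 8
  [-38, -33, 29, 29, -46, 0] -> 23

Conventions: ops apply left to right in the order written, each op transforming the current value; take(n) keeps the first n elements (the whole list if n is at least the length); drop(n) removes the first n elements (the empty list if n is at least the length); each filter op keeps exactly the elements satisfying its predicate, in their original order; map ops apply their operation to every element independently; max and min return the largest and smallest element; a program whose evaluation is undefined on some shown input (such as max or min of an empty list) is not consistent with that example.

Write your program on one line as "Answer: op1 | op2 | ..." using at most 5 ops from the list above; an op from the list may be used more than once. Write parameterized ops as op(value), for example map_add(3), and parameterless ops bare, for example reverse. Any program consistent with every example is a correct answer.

reverse | take(3) | map_add(-6) | max

Check, running the answer program on each example:
  [16, -16, 16, -32] -> [-32, 16, -16, 16] -> [-32, 16, -16] -> [-38, 10, -22] -> 10
  [48, 39, 41, 41, -46, 3] -> [3, -46, 41, 41, 39, 48] -> [3, -46, 41] -> [-3, -52, 35] -> 35
  [-2, 44, 14, -32, -33] -> [-33, -32, 14, 44, -2] -> [-33, -32, 14] -> [-39, -38, 8] -> 8
  [-38, -33, 29, 29, -46, 0] -> [0, -46, 29, 29, -33, -38] -> [0, -46, 29] -> [-6, -52, 23] -> 23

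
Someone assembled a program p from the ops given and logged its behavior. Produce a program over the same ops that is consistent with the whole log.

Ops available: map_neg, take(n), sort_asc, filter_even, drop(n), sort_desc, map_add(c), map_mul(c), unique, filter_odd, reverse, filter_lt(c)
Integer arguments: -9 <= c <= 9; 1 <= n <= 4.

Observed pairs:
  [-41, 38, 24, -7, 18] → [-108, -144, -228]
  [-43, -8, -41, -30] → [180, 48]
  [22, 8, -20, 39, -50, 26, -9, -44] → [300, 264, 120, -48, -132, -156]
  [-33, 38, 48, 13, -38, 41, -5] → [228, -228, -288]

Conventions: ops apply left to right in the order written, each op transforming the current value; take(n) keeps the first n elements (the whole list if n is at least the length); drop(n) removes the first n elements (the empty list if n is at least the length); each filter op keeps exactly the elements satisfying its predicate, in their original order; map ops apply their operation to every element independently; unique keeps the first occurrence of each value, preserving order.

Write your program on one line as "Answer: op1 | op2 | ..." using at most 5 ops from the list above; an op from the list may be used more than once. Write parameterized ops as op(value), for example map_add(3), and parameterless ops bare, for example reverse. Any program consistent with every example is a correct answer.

filter_even | reverse | sort_asc | map_mul(-6)

Check, running the answer program on each example:
  [-41, 38, 24, -7, 18] -> [38, 24, 18] -> [18, 24, 38] -> [18, 24, 38] -> [-108, -144, -228]
  [-43, -8, -41, -30] -> [-8, -30] -> [-30, -8] -> [-30, -8] -> [180, 48]
  [22, 8, -20, 39, -50, 26, -9, -44] -> [22, 8, -20, -50, 26, -44] -> [-44, 26, -50, -20, 8, 22] -> [-50, -44, -20, 8, 22, 26] -> [300, 264, 120, -48, -132, -156]
  [-33, 38, 48, 13, -38, 41, -5] -> [38, 48, -38] -> [-38, 48, 38] -> [-38, 38, 48] -> [228, -228, -288]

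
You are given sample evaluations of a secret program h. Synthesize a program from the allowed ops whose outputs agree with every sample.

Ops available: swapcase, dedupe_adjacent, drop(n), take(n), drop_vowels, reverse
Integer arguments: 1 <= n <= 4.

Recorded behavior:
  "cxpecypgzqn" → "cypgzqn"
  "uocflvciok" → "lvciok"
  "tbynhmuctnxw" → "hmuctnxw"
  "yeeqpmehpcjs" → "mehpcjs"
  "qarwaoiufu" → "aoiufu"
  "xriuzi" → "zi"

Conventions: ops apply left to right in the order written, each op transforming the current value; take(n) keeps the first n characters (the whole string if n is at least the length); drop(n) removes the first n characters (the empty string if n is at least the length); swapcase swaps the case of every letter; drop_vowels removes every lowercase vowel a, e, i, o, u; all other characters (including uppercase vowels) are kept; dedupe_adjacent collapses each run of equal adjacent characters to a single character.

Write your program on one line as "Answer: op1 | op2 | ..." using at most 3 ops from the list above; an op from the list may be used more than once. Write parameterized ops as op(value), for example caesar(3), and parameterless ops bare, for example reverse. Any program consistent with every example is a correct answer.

dedupe_adjacent | drop(4)

Check, running the answer program on each example:
  "cxpecypgzqn" -> "cxpecypgzqn" -> "cypgzqn"
  "uocflvciok" -> "uocflvciok" -> "lvciok"
  "tbynhmuctnxw" -> "tbynhmuctnxw" -> "hmuctnxw"
  "yeeqpmehpcjs" -> "yeqpmehpcjs" -> "mehpcjs"
  "qarwaoiufu" -> "qarwaoiufu" -> "aoiufu"
  "xriuzi" -> "xriuzi" -> "zi"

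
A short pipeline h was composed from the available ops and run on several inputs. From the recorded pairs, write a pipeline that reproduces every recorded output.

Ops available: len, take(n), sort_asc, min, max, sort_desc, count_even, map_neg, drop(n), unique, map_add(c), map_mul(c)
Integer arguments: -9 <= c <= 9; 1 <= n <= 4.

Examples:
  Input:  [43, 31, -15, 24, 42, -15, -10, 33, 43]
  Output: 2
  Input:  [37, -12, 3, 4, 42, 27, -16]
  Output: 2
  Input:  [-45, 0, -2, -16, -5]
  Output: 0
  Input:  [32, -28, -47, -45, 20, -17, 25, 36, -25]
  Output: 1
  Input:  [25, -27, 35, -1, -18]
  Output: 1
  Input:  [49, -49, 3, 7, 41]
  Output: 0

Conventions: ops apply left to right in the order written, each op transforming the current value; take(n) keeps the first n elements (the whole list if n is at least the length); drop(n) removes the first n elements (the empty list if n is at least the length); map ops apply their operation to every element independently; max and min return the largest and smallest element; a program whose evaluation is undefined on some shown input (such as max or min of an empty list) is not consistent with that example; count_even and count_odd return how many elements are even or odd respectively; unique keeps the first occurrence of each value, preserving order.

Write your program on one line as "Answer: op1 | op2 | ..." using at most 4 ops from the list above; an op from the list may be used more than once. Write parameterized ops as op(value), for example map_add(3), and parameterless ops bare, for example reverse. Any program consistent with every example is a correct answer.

unique | drop(4) | take(3) | count_even

Check, running the answer program on each example:
  [43, 31, -15, 24, 42, -15, -10, 33, 43] -> [43, 31, -15, 24, 42, -10, 33] -> [42, -10, 33] -> [42, -10, 33] -> 2
  [37, -12, 3, 4, 42, 27, -16] -> [37, -12, 3, 4, 42, 27, -16] -> [42, 27, -16] -> [42, 27, -16] -> 2
  [-45, 0, -2, -16, -5] -> [-45, 0, -2, -16, -5] -> [-5] -> [-5] -> 0
  [32, -28, -47, -45, 20, -17, 25, 36, -25] -> [32, -28, -47, -45, 20, -17, 25, 36, -25] -> [20, -17, 25, 36, -25] -> [20, -17, 25] -> 1
  [25, -27, 35, -1, -18] -> [25, -27, 35, -1, -18] -> [-18] -> [-18] -> 1
  [49, -49, 3, 7, 41] -> [49, -49, 3, 7, 41] -> [41] -> [41] -> 0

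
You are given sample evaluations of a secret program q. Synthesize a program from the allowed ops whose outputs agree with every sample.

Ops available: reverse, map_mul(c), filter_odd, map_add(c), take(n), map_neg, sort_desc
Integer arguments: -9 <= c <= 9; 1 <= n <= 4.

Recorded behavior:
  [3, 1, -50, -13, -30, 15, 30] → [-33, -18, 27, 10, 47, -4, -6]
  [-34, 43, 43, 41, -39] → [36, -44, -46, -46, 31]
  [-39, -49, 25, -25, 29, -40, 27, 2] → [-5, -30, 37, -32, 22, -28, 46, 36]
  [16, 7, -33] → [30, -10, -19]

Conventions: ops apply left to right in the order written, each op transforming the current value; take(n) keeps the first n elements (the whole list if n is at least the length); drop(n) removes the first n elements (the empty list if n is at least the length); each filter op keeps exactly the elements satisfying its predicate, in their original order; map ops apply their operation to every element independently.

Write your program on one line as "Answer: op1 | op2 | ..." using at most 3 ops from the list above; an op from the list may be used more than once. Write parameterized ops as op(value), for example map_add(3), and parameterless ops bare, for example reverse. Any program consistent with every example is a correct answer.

map_add(3) | map_neg | reverse

Check, running the answer program on each example:
  [3, 1, -50, -13, -30, 15, 30] -> [6, 4, -47, -10, -27, 18, 33] -> [-6, -4, 47, 10, 27, -18, -33] -> [-33, -18, 27, 10, 47, -4, -6]
  [-34, 43, 43, 41, -39] -> [-31, 46, 46, 44, -36] -> [31, -46, -46, -44, 36] -> [36, -44, -46, -46, 31]
  [-39, -49, 25, -25, 29, -40, 27, 2] -> [-36, -46, 28, -22, 32, -37, 30, 5] -> [36, 46, -28, 22, -32, 37, -30, -5] -> [-5, -30, 37, -32, 22, -28, 46, 36]
  [16, 7, -33] -> [19, 10, -30] -> [-19, -10, 30] -> [30, -10, -19]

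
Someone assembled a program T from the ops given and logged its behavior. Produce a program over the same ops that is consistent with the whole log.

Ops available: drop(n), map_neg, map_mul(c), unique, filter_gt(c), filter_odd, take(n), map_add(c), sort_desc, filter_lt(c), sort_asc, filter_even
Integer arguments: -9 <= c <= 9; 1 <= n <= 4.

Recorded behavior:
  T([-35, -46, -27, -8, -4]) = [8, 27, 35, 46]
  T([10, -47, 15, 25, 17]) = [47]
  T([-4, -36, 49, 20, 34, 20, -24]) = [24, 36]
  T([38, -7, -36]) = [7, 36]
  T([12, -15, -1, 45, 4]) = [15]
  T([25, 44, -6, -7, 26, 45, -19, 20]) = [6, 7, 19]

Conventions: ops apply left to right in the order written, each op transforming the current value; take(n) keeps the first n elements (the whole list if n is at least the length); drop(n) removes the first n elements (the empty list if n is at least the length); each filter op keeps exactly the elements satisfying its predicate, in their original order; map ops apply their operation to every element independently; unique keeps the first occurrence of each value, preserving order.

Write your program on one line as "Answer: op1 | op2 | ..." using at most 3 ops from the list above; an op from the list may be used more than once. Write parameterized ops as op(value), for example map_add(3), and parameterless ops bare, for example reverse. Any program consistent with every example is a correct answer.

filter_lt(-4) | sort_desc | map_neg

Check, running the answer program on each example:
  [-35, -46, -27, -8, -4] -> [-35, -46, -27, -8] -> [-8, -27, -35, -46] -> [8, 27, 35, 46]
  [10, -47, 15, 25, 17] -> [-47] -> [-47] -> [47]
  [-4, -36, 49, 20, 34, 20, -24] -> [-36, -24] -> [-24, -36] -> [24, 36]
  [38, -7, -36] -> [-7, -36] -> [-7, -36] -> [7, 36]
  [12, -15, -1, 45, 4] -> [-15] -> [-15] -> [15]
  [25, 44, -6, -7, 26, 45, -19, 20] -> [-6, -7, -19] -> [-6, -7, -19] -> [6, 7, 19]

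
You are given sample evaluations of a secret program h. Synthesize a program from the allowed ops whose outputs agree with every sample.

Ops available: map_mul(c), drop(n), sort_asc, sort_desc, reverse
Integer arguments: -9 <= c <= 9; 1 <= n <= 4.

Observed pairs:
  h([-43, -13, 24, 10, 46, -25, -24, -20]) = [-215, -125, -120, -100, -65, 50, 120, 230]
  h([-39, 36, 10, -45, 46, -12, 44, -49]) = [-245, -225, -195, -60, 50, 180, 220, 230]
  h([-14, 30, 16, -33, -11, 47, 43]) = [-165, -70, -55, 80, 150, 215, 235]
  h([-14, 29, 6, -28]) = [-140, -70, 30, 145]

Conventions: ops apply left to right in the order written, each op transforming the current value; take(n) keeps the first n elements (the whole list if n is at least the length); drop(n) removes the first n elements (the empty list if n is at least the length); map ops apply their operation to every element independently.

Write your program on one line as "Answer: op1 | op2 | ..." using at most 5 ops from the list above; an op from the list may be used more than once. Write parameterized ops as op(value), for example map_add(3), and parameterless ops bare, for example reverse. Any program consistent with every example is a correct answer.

sort_asc | sort_desc | map_mul(5) | reverse

Check, running the answer program on each example:
  [-43, -13, 24, 10, 46, -25, -24, -20] -> [-43, -25, -24, -20, -13, 10, 24, 46] -> [46, 24, 10, -13, -20, -24, -25, -43] -> [230, 120, 50, -65, -100, -120, -125, -215] -> [-215, -125, -120, -100, -65, 50, 120, 230]
  [-39, 36, 10, -45, 46, -12, 44, -49] -> [-49, -45, -39, -12, 10, 36, 44, 46] -> [46, 44, 36, 10, -12, -39, -45, -49] -> [230, 220, 180, 50, -60, -195, -225, -245] -> [-245, -225, -195, -60, 50, 180, 220, 230]
  [-14, 30, 16, -33, -11, 47, 43] -> [-33, -14, -11, 16, 30, 43, 47] -> [47, 43, 30, 16, -11, -14, -33] -> [235, 215, 150, 80, -55, -70, -165] -> [-165, -70, -55, 80, 150, 215, 235]
  [-14, 29, 6, -28] -> [-28, -14, 6, 29] -> [29, 6, -14, -28] -> [145, 30, -70, -140] -> [-140, -70, 30, 145]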